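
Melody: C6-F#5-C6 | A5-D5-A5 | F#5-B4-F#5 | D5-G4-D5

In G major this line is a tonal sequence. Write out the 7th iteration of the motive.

E4 A3 E4

Taking 3-note groups, the heads are C6, A5, F#5, D5: the pattern moves down a 3rd.
Carrying on: B4 → G4 → E4.
Statement 7 starts on E4 and keeps the same diatonic contour: E4 A3 E4.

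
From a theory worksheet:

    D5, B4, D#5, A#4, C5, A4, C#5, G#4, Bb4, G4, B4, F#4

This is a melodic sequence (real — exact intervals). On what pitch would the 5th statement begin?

Taking 4-note groups, the heads are D5, C5, Bb4: the pattern moves down a 2nd.
Continuing: Ab4 → Gb4. Statement 5 starts on Gb4.

Gb4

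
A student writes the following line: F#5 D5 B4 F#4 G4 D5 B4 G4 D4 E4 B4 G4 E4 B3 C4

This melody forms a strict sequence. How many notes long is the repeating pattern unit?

There are 15 notes; a 5-note unit gives 3 cells:
F#5 D5 B4 F#4 G4 | D5 B4 G4 D4 E4 | B4 G4 E4 B3 C4
That's a consistent down a 3rd shift per cell, and no other grouping gives one.

5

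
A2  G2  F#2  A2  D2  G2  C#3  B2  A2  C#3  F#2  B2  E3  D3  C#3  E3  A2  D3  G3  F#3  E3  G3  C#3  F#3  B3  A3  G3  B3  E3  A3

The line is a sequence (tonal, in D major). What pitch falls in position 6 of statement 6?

Grouping in 6s, the 6th note of each cell is G2, B2, D3, F#3, A3.
Each moves up a 3rd; the next is C#4.

C#4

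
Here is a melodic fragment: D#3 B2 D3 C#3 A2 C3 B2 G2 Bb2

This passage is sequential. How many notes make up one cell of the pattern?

Try groups of 3 (3 cells in 9 notes):
D#3 B2 D3 | C#3 A2 C3 | B2 G2 Bb2
That's a consistent down a 2nd shift per cell, and no other grouping gives one.

3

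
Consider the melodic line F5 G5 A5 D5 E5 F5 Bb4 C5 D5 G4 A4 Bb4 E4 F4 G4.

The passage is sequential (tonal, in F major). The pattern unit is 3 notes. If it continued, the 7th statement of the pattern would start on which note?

Unit = 3 notes; the statements start on F5, D5, Bb4, G4, E4, moving down a 3rd each time.
Extending the heads down a 3rd: C4 → A3.

A3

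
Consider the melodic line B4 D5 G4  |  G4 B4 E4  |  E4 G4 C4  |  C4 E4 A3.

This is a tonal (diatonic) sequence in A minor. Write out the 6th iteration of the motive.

The 3-note cells begin on B4, G4, E4, C4 — each down a 3rd from the last.
Carrying on: A3 → F3.
So cell 6 is F3 A3 D3.

F3 A3 D3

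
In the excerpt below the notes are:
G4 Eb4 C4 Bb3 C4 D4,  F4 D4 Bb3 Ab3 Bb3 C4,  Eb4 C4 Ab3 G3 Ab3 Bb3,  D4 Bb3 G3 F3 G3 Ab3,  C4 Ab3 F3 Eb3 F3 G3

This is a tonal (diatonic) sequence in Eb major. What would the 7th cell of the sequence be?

With a 6-note motive the entries are G4, F4, Eb4, D4, C4, each down a 2nd from the previous.
Carrying on: Bb3 → Ab3.
From Ab3 the diatonic shape gives Ab3 F3 D3 C3 D3 Eb3.

Ab3 F3 D3 C3 D3 Eb3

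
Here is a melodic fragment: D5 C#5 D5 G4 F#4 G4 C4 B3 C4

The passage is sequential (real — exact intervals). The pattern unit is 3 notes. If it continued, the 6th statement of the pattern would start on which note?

Eb2

With a 3-note motive the entries are D5, G4, C4, each down a 5th from the previous.
Extending the heads down a 5th: F3 → Bb2 → Eb2.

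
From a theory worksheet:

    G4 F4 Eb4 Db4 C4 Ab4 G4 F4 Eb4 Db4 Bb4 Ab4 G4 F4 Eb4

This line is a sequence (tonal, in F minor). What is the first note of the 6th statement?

With a 5-note motive the entries are G4, Ab4, Bb4, each up a 2nd from the previous.
Continuing: C5 → Db5 → Eb5. Statement 6 starts on Eb5.

Eb5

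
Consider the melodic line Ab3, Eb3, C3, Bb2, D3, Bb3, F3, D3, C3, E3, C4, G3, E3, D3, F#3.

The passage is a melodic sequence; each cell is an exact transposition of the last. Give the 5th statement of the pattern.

E4 B3 G#3 F#3 A#3

The 5-note cells begin on Ab3, Bb3, C4 — each up a 2nd from the last.
Carrying on: D4 → E4.
Statement 5 starts on E4 and keeps the same exact contour: E4 B3 G#3 F#3 A#3.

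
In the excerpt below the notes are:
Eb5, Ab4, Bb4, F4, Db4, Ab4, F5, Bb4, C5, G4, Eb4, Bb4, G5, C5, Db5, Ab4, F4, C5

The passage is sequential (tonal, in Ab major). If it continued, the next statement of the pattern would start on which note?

Ab5

The 6-note cells begin on Eb5, F5, G5 — each up a 2nd from the last.
One more step up a 2nd gives Ab5.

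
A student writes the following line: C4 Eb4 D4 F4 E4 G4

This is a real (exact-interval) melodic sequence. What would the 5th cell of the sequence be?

G#4 B4

Taking 2-note groups, the heads are C4, D4, E4: the pattern moves up a 2nd.
Carrying on: F#4 → G#4.
So cell 5 is G#4 B4.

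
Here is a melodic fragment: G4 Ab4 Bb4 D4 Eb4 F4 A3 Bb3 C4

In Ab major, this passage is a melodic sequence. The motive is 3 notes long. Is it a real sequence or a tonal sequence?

Each cell has the same semitone pattern (1, 2) — intervals are preserved exactly.
And D4 lies outside Ab major, so the sequence is real rather than tonal.

real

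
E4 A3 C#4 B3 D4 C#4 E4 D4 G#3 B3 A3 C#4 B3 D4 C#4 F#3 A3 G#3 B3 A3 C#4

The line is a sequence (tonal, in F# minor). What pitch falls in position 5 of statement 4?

A3

The unit is 7 notes. Position-5 pitches of the 3 shown cells: D4, C#4, B3.
Each moves down a 2nd; the next is A3.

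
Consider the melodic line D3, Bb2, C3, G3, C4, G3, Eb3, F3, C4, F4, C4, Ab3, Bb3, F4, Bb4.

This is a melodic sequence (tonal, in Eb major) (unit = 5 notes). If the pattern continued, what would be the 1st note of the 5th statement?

With 5-note cells, note 1 of each statement runs D3, G3, C4.
Each moves up a 4th. Continuing: F4 → Bb4.

Bb4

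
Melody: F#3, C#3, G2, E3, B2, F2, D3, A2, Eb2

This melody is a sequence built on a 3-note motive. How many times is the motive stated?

9 notes in groups of 3 gives 9/3 = 3 statements.
Starts: F#3, E3, D3 — each down a 2nd.

3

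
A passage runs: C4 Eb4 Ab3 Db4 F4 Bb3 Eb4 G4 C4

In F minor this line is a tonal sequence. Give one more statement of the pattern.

F4 Ab4 Db4

With a 3-note motive the entries are C4, Db4, Eb4, each up a 2nd from the previous.
Statement 4 starts on F4 and keeps the same diatonic contour: F4 Ab4 Db4.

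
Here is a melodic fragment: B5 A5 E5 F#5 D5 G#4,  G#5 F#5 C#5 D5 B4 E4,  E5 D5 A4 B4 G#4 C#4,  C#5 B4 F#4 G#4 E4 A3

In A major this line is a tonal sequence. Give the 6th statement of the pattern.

The 6-note cells begin on B5, G#5, E5, C#5 — each down a 3rd from the last.
Extending down a 3rd: A4 → F#4.
Statement 6 starts on F#4 and keeps the same diatonic contour: F#4 E4 B3 C#4 A3 D3.

F#4 E4 B3 C#4 A3 D3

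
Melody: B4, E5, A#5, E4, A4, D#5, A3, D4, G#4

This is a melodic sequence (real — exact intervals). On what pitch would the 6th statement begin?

With a 3-note motive the entries are B4, E4, A3, each down a 5th from the previous.
Extending the heads down a 5th: D3 → G2 → C2.

C2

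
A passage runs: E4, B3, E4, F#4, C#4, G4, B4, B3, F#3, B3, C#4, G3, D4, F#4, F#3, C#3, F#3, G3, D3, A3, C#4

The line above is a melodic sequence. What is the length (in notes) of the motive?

7

There are 21 notes; a 7-note unit gives 3 cells:
E4 B3 E4 F#4 C#4 G4 B4 | B3 F#3 B3 C#4 G3 D4 F#4 | F#3 C#3 F#3 G3 D3 A3 C#4
That's a consistent down a 4th shift per cell, and no other grouping gives one.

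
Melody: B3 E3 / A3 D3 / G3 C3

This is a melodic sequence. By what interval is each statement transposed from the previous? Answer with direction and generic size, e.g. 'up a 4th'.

down a 2nd

With a 2-note motive the entries are B3, A3, G3, each down a 2nd from the previous.
From B3 to A3: down a 2nd.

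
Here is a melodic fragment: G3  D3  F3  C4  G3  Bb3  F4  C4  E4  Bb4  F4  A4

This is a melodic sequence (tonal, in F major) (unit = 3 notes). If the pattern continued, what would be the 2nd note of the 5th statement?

The unit is 3 notes. Position-2 pitches of the 4 shown cells: D3, G3, C4, F4.
From F4, up a 4th gives Bb4.

Bb4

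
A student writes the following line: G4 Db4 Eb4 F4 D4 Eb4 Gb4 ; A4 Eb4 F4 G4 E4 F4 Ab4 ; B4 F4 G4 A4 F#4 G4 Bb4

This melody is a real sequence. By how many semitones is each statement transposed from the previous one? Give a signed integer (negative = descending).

Unit = 7 notes; the statements start on G4, A4, B4, moving up a 2nd each time.
G4 to A4 spans +2 semitones.

2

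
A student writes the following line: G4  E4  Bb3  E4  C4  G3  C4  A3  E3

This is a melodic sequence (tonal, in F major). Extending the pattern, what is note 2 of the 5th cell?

The unit is 3 notes. Position-2 pitches of the 3 shown cells: E4, C4, A3.
Extending down a 3rd: F3 → D3.

D3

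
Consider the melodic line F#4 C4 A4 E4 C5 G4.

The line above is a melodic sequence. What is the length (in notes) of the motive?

There are 6 notes; a 2-note unit gives 3 cells:
F#4 C4 | A4 E4 | C5 G4
Every group is a transposition up a 3rd of the one before; no shorter unit works.

2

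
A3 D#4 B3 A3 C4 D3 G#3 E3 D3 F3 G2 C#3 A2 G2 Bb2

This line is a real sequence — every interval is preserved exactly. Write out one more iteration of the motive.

Taking 5-note groups, the heads are A3, D3, G2: the pattern moves down a 5th.
So cell 4 is C2 F#2 D2 C2 Eb2.

C2 F#2 D2 C2 Eb2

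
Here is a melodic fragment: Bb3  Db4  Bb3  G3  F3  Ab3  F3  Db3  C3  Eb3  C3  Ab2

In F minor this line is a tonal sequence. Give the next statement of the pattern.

Unit = 4 notes; the statements start on Bb3, F3, C3, moving down a 4th each time.
From G2 the diatonic shape gives G2 Bb2 G2 Eb2.

G2 Bb2 G2 Eb2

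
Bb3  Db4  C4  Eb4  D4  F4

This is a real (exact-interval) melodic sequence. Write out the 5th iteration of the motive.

F#4 A4

The 2-note cells begin on Bb3, C4, D4 — each up a 2nd from the last.
Carrying on: E4 → F#4.
From F#4 the exact shape gives F#4 A4.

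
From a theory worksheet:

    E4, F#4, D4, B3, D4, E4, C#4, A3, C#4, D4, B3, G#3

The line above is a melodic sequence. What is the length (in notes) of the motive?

4

12 notes total. Splitting into 3 groups of 4:
E4 F#4 D4 B3 | D4 E4 C#4 A3 | C#4 D4 B3 G#3
Each cell is the previous one down a 2nd — so the unit is 4 notes.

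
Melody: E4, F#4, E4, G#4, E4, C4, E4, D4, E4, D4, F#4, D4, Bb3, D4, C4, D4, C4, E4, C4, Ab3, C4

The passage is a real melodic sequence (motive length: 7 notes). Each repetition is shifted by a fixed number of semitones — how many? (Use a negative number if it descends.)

-2

The 7-note cells begin on E4, D4, C4 — each down a 2nd from the last.
E4 to D4 spans -2 semitones.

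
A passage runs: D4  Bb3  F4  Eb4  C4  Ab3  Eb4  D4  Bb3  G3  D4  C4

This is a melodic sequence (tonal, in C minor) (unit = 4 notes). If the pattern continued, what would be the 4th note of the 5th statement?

Grouping in 4s, the 4th note of each cell is Eb4, D4, C4.
Extending down a 2nd: Bb3 → Ab3.

Ab3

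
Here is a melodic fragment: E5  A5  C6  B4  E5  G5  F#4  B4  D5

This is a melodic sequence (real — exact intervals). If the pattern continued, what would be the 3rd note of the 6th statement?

B3

Grouping in 3s, the 3rd note of each cell is C6, G5, D5.
Carrying that down a 4th forward: A4 → E4 → B3.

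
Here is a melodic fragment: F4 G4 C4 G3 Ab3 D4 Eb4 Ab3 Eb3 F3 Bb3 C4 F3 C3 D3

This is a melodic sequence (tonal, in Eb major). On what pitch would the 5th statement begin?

Taking 5-note groups, the heads are F4, D4, Bb3: the pattern moves down a 3rd.
Extending the heads down a 3rd: G3 → Eb3.

Eb3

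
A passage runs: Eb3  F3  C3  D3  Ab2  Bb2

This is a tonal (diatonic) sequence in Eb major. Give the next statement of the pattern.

Unit = 2 notes; the statements start on Eb3, C3, Ab2, moving down a 3rd each time.
From F2 the diatonic shape gives F2 G2.

F2 G2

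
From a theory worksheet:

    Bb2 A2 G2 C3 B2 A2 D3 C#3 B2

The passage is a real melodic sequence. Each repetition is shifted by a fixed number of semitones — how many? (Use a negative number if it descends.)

2

Unit = 3 notes; the statements start on Bb2, C3, D3, moving up a 2nd each time.
Bb2 to C3 spans +2 semitones.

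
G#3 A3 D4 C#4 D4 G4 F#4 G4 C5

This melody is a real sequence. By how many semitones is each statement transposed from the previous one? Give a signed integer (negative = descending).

5

The 3-note cells begin on G#3, C#4, F#4 — each up a 4th from the last.
Counting half-steps from G#3 to C#4: 5.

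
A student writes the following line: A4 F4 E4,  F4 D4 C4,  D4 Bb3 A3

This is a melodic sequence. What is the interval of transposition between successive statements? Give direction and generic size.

down a 3rd

With a 3-note motive the entries are A4, F4, D4, each down a 3rd from the previous.
From A4 to F4: down a 3rd.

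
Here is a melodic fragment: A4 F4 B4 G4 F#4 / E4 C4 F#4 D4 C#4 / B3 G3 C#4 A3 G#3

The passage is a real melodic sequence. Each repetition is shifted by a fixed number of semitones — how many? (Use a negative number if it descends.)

-5

With a 5-note motive the entries are A4, E4, B3, each down a 4th from the previous.
A4→E4 is 64 − 69 = -5 semitones.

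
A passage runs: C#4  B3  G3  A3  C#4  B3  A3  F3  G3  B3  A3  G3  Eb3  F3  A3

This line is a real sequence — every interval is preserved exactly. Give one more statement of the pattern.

G3 F3 Db3 Eb3 G3

Unit = 5 notes; the statements start on C#4, B3, A3, moving down a 2nd each time.
Statement 4 starts on G3 and keeps the same exact contour: G3 F3 Db3 Eb3 G3.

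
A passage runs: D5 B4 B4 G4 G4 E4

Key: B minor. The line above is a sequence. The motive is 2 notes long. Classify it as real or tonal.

tonal

Every note is diatonic to B minor.
Cell 1 has -3 semitones from note 1 to 2, but cell 2 has -4 — the interval quality changes while the contour stays the same, which is the hallmark of a tonal sequence.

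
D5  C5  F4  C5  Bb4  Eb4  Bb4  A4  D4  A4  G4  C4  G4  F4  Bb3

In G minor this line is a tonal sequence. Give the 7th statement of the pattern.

Eb4 D4 G3

With a 3-note motive the entries are D5, C5, Bb4, A4, G4, each down a 2nd from the previous.
Extending down a 2nd: F4 → Eb4.
So cell 7 is Eb4 D4 G3.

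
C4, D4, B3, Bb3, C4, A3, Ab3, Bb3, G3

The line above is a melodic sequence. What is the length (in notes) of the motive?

3

There are 9 notes; a 3-note unit gives 3 cells:
C4 D4 B3 | Bb3 C4 A3 | Ab3 Bb3 G3
Each cell is the previous one down a 2nd — so the unit is 3 notes.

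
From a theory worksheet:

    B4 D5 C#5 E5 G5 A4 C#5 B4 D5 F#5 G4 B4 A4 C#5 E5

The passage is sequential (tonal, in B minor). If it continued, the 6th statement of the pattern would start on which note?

D4

The 5-note cells begin on B4, A4, G4 — each down a 2nd from the last.
Continuing: F#4 → E4 → D4. Statement 6 starts on D4.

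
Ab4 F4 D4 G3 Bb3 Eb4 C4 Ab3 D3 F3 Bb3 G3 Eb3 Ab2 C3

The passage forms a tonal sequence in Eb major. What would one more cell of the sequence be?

F3 D3 Bb2 Eb2 G2

The 5-note cells begin on Ab4, Eb4, Bb3 — each down a 4th from the last.
From F3 the diatonic shape gives F3 D3 Bb2 Eb2 G2.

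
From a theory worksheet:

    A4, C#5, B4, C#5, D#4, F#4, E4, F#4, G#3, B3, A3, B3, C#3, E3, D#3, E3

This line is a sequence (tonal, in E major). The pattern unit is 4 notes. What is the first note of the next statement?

F#2

The 4-note cells begin on A4, D#4, G#3, C#3 — each down a 5th from the last.
The next head, down a 5th from C#3, is F#2.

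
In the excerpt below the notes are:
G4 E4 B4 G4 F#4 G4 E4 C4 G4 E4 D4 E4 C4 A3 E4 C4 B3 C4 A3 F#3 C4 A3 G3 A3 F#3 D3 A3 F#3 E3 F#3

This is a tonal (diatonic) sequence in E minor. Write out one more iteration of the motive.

D3 B2 F#3 D3 C3 D3

Unit = 6 notes; the statements start on G4, E4, C4, A3, F#3, moving down a 3rd each time.
So cell 6 is D3 B2 F#3 D3 C3 D3.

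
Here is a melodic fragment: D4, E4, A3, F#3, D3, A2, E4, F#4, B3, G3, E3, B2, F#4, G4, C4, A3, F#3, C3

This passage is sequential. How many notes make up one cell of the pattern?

6

There are 18 notes; a 6-note unit gives 3 cells:
D4 E4 A3 F#3 D3 A2 | E4 F#4 B3 G3 E3 B2 | F#4 G4 C4 A3 F#3 C3
Every group is a transposition up a 2nd of the one before; no shorter unit works.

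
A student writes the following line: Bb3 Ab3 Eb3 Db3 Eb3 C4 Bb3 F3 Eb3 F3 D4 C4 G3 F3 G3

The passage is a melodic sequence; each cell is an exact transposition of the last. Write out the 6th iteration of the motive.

G#4 F#4 C#4 B3 C#4

Unit = 5 notes; the statements start on Bb3, C4, D4, moving up a 2nd each time.
Continuing the starts: E4 → F#4 → G#4.
From G#4 the exact shape gives G#4 F#4 C#4 B3 C#4.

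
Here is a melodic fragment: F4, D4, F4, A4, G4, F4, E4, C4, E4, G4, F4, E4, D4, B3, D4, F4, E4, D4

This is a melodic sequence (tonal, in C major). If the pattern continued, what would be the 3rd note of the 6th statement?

A3

The unit is 6 notes. Position-3 pitches of the 3 shown cells: F4, E4, D4.
Carrying that down a 2nd forward: C4 → B3 → A3.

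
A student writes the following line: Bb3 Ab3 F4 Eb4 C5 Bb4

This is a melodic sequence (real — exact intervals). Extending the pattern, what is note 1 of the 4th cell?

G5

Grouping in 2s, the 1st note of each cell is Bb3, F4, C5.
Each moves up a 5th; the next is G5.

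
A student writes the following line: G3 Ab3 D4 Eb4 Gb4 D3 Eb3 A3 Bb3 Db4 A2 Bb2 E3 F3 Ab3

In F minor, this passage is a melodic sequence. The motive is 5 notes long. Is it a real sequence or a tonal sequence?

real

Each cell has the same semitone pattern (1, 6, 1, 3) — intervals are preserved exactly.
And D4 lies outside F minor, so the sequence is real rather than tonal.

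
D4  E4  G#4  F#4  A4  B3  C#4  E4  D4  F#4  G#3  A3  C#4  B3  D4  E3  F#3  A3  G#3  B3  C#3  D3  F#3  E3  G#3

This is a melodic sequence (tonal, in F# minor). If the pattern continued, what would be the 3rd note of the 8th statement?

The unit is 5 notes. Position-3 pitches of the 5 shown cells: G#4, E4, C#4, A3, F#3.
Carrying that down a 3rd forward: D3 → B2 → G#2.

G#2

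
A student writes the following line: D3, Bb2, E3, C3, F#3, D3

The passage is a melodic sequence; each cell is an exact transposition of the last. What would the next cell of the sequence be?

G#3 E3

The 2-note cells begin on D3, E3, F#3 — each up a 2nd from the last.
So cell 4 is G#3 E3.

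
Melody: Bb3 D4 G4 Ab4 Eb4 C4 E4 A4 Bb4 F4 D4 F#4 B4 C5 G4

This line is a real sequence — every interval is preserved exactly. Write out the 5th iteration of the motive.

F#4 A#4 D#5 E5 B4

Taking 5-note groups, the heads are Bb3, C4, D4: the pattern moves up a 2nd.
Carrying on: E4 → F#4.
From F#4 the exact shape gives F#4 A#4 D#5 E5 B4.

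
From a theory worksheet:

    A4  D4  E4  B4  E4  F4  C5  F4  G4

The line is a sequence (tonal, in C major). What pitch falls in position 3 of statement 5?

Grouping in 3s, the 3rd note of each cell is E4, F4, G4.
Extending up a 2nd: A4 → B4.

B4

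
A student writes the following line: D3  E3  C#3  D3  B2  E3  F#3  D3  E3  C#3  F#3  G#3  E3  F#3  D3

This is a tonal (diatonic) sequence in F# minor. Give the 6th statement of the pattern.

Unit = 5 notes; the statements start on D3, E3, F#3, moving up a 2nd each time.
Extending up a 2nd: G#3 → A3 → B3.
So cell 6 is B3 C#4 A3 B3 G#3.

B3 C#4 A3 B3 G#3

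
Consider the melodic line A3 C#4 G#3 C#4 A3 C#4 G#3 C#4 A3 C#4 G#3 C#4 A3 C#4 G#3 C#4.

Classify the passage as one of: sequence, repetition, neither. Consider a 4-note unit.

Each 4-note cell is identical (A3 C#4 G#3 C#4), restated at the same pitch.

repetition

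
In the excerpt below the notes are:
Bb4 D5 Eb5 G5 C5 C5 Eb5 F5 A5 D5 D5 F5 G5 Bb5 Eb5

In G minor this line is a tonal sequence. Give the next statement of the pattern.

Taking 5-note groups, the heads are Bb4, C5, D5: the pattern moves up a 2nd.
From Eb5 the diatonic shape gives Eb5 G5 A5 C6 F5.

Eb5 G5 A5 C6 F5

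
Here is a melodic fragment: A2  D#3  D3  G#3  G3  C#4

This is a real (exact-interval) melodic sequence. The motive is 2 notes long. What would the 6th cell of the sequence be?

Bb4 E5

The 2-note cells begin on A2, D3, G3 — each up a 4th from the last.
Carrying on: C4 → F4 → Bb4.
From Bb4 the exact shape gives Bb4 E5.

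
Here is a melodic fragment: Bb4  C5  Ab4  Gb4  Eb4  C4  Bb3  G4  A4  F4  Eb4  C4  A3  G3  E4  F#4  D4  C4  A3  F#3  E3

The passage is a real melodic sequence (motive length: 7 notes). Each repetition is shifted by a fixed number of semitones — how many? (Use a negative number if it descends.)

-3

The 7-note cells begin on Bb4, G4, E4 — each down a 3rd from the last.
Bb4→G4 is 67 − 70 = -3 semitones.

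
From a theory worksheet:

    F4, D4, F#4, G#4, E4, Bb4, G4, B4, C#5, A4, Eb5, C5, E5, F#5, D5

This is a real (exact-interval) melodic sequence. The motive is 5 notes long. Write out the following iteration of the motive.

Ab5 F5 A5 B5 G5

Taking 5-note groups, the heads are F4, Bb4, Eb5: the pattern moves up a 4th.
So cell 4 is Ab5 F5 A5 B5 G5.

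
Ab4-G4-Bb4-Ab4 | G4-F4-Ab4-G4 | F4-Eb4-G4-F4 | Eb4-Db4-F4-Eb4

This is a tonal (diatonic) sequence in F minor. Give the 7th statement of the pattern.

Bb3 Ab3 C4 Bb3

With a 4-note motive the entries are Ab4, G4, F4, Eb4, each down a 2nd from the previous.
Extending down a 2nd: Db4 → C4 → Bb3.
So cell 7 is Bb3 Ab3 C4 Bb3.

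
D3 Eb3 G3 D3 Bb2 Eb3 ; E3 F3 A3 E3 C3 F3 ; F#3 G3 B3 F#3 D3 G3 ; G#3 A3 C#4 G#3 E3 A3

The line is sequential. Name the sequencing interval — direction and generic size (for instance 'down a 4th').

up a 2nd

Taking 6-note groups, the heads are D3, E3, F#3, G#3: the pattern moves up a 2nd.
From D3 to E3: up a 2nd.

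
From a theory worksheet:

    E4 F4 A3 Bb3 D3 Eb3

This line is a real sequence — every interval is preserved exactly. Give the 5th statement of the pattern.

C2 Db2

The 2-note cells begin on E4, A3, D3 — each down a 5th from the last.
Carrying on: G2 → C2.
Statement 5 starts on C2 and keeps the same exact contour: C2 Db2.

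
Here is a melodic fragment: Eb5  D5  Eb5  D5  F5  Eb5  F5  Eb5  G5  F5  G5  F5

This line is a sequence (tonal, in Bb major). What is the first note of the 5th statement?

Unit = 4 notes; the statements start on Eb5, F5, G5, moving up a 2nd each time.
Continuing: A5 → Bb5. Statement 5 starts on Bb5.

Bb5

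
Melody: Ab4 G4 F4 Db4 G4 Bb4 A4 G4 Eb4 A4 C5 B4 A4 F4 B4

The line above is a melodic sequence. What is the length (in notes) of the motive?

15 notes total. Splitting into 3 groups of 5:
Ab4 G4 F4 Db4 G4 | Bb4 A4 G4 Eb4 A4 | C5 B4 A4 F4 B4
That's a consistent up a 2nd shift per cell, and no other grouping gives one.

5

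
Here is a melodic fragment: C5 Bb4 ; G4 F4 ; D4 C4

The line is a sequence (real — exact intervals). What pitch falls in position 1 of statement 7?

Grouping in 2s, the 1st note of each cell is C5, G4, D4.
Carrying that down a 4th forward: A3 → E3 → B2 → F#2.

F#2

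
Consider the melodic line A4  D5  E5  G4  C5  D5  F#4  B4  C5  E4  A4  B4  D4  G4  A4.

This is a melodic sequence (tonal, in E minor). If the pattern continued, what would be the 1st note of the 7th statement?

B3

The unit is 3 notes. Position-1 pitches of the 5 shown cells: A4, G4, F#4, E4, D4.
Extending down a 2nd: C4 → B3.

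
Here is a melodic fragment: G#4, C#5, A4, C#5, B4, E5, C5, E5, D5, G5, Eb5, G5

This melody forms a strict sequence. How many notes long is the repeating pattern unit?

12 notes total. Splitting into 3 groups of 4:
G#4 C#5 A4 C#5 | B4 E5 C5 E5 | D5 G5 Eb5 G5
Each cell is the previous one up a 3rd — so the unit is 4 notes.

4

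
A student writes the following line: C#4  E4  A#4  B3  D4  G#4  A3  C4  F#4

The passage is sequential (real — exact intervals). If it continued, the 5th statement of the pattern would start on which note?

The 3-note cells begin on C#4, B3, A3 — each down a 2nd from the last.
Continuing: G3 → F3. Statement 5 starts on F3.

F3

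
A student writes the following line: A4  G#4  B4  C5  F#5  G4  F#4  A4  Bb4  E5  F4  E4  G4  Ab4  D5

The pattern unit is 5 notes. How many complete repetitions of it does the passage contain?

3

15 notes in groups of 5 gives 15/5 = 3 statements.
Starts: A4, G4, F4 — each down a 2nd.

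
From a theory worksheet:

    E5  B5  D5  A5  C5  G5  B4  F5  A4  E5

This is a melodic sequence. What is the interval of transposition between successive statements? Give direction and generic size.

down a 2nd

The 2-note cells begin on E5, D5, C5, B4, A4 — each down a 2nd from the last.
E5 to D5 is down a 2nd.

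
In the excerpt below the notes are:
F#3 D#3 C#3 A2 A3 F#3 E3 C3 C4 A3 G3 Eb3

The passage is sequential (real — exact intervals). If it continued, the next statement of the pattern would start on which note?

Eb4

Taking 4-note groups, the heads are F#3, A3, C4: the pattern moves up a 3rd.
One more step up a 3rd gives Eb4.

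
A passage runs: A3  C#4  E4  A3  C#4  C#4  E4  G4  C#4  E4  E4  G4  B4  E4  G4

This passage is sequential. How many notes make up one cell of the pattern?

5

15 notes total. Splitting into 3 groups of 5:
A3 C#4 E4 A3 C#4 | C#4 E4 G4 C#4 E4 | E4 G4 B4 E4 G4
That's a consistent up a 3rd shift per cell, and no other grouping gives one.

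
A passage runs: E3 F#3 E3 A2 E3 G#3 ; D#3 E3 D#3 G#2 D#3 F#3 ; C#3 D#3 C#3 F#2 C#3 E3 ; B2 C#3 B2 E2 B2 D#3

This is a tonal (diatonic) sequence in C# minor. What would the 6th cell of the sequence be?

With a 6-note motive the entries are E3, D#3, C#3, B2, each down a 2nd from the previous.
Continuing the starts: A2 → G#2.
From G#2 the diatonic shape gives G#2 A2 G#2 C#2 G#2 B2.

G#2 A2 G#2 C#2 G#2 B2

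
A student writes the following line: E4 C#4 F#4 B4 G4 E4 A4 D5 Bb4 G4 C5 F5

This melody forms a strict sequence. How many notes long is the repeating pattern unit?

4

12 notes total. Splitting into 3 groups of 4:
E4 C#4 F#4 B4 | G4 E4 A4 D5 | Bb4 G4 C5 F5
That's a consistent up a 3rd shift per cell, and no other grouping gives one.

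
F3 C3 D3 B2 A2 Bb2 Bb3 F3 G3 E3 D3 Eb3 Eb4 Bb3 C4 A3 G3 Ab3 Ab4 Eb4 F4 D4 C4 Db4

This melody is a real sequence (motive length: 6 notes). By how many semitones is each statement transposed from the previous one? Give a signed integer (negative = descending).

5

Unit = 6 notes; the statements start on F3, Bb3, Eb4, Ab4, moving up a 4th each time.
F3→Bb3 is 58 − 53 = 5 semitones.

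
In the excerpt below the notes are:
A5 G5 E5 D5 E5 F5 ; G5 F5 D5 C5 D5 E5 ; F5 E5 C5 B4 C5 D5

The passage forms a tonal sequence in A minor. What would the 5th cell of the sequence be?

D5 C5 A4 G4 A4 B4

Taking 6-note groups, the heads are A5, G5, F5: the pattern moves down a 2nd.
Extending down a 2nd: E5 → D5.
From D5 the diatonic shape gives D5 C5 A4 G4 A4 B4.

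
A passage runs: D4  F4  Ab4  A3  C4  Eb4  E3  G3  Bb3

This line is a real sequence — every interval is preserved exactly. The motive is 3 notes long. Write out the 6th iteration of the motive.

Unit = 3 notes; the statements start on D4, A3, E3, moving down a 4th each time.
Continuing the starts: B2 → F#2 → C#2.
So cell 6 is C#2 E2 G2.

C#2 E2 G2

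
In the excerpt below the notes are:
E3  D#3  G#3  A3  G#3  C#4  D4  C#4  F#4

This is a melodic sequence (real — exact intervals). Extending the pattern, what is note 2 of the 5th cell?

B4

The unit is 3 notes. Position-2 pitches of the 3 shown cells: D#3, G#3, C#4.
Each moves up a 4th. Continuing: F#4 → B4.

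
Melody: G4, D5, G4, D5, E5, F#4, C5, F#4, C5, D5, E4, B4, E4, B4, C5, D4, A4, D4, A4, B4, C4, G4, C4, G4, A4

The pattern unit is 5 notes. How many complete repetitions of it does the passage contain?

5

25 notes in groups of 5 gives 25/5 = 5 statements.
Starts: G4, F#4, E4, D4, C4 — each down a 2nd.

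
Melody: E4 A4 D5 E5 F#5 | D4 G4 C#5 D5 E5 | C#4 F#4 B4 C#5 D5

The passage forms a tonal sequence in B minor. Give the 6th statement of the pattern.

Unit = 5 notes; the statements start on E4, D4, C#4, moving down a 2nd each time.
Continuing the starts: B3 → A3 → G3.
So cell 6 is G3 C#4 F#4 G4 A4.

G3 C#4 F#4 G4 A4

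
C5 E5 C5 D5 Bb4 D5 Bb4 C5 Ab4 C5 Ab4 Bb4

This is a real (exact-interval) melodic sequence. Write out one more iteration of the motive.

Gb4 Bb4 Gb4 Ab4

Unit = 4 notes; the statements start on C5, Bb4, Ab4, moving down a 2nd each time.
From Gb4 the exact shape gives Gb4 Bb4 Gb4 Ab4.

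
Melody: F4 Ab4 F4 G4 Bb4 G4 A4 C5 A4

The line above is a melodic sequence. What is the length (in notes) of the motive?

3

Try groups of 3 (3 cells in 9 notes):
F4 Ab4 F4 | G4 Bb4 G4 | A4 C5 A4
Every group is a transposition up a 2nd of the one before; no shorter unit works.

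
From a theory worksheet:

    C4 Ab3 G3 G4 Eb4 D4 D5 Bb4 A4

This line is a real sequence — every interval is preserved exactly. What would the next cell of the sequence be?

Unit = 3 notes; the statements start on C4, G4, D5, moving up a 5th each time.
So cell 4 is A5 F5 E5.

A5 F5 E5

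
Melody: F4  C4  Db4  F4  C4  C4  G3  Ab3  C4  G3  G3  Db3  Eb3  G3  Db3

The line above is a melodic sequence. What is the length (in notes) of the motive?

There are 15 notes; a 5-note unit gives 3 cells:
F4 C4 Db4 F4 C4 | C4 G3 Ab3 C4 G3 | G3 Db3 Eb3 G3 Db3
That's a consistent down a 4th shift per cell, and no other grouping gives one.

5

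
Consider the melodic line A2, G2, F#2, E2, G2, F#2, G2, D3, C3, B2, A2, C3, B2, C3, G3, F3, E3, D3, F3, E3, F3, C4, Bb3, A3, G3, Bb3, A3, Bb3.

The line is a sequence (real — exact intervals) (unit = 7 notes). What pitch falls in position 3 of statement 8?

F5

The unit is 7 notes. Position-3 pitches of the 4 shown cells: F#2, B2, E3, A3.
Carrying that up a 4th forward: D4 → G4 → C5 → F5.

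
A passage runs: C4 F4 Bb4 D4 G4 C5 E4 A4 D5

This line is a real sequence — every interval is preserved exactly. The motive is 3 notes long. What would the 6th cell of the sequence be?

With a 3-note motive the entries are C4, D4, E4, each up a 2nd from the previous.
Continuing the starts: F#4 → G#4 → A#4.
Statement 6 starts on A#4 and keeps the same exact contour: A#4 D#5 G#5.

A#4 D#5 G#5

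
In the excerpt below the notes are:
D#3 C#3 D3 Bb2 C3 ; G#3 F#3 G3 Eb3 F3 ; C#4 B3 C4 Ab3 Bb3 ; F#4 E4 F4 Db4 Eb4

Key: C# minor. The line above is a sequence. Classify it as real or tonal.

real

Each cell has the same semitone pattern (-2, 1, -4, 2) — intervals are preserved exactly.
And D3 lies outside C# minor, so the sequence is real rather than tonal.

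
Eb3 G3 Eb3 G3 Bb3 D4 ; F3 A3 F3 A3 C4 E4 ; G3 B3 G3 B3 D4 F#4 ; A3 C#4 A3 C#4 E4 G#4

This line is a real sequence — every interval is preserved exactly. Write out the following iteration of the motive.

Unit = 6 notes; the statements start on Eb3, F3, G3, A3, moving up a 2nd each time.
Statement 5 starts on B3 and keeps the same exact contour: B3 D#4 B3 D#4 F#4 A#4.

B3 D#4 B3 D#4 F#4 A#4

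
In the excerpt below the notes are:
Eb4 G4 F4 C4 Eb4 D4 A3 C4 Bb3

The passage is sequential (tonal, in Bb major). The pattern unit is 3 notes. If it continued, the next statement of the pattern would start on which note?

With a 3-note motive the entries are Eb4, C4, A3, each down a 3rd from the previous.
The next head, down a 3rd from A3, is F3.

F3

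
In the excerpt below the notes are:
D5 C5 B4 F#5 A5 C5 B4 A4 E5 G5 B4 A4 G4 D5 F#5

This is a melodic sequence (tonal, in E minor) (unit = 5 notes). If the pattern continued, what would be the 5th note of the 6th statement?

C5

With 5-note cells, note 5 of each statement runs A5, G5, F#5.
Carrying that down a 2nd forward: E5 → D5 → C5.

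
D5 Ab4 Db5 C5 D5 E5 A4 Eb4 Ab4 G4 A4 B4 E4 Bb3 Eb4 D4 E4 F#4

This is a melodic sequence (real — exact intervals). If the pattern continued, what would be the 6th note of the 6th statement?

Grouping in 6s, the 6th note of each cell is E5, B4, F#4.
Each moves down a 4th. Continuing: C#4 → G#3 → D#3.

D#3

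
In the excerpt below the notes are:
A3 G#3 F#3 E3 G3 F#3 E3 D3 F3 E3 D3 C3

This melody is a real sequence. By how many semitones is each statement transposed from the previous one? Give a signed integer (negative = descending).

-2

With a 4-note motive the entries are A3, G3, F3, each down a 2nd from the previous.
Counting half-steps from A3 to G3: -2.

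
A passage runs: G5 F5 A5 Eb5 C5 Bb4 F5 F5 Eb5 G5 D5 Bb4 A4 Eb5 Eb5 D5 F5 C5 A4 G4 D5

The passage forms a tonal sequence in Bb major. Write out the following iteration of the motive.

D5 C5 Eb5 Bb4 G4 F4 C5

With a 7-note motive the entries are G5, F5, Eb5, each down a 2nd from the previous.
So cell 4 is D5 C5 Eb5 Bb4 G4 F4 C5.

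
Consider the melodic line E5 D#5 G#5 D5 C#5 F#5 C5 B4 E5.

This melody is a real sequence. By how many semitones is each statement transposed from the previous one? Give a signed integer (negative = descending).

The 3-note cells begin on E5, D5, C5 — each down a 2nd from the last.
E5→D5 is 74 − 76 = -2 semitones.

-2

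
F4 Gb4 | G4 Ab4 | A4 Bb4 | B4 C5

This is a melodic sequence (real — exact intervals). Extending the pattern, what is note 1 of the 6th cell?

The unit is 2 notes. Position-1 pitches of the 4 shown cells: F4, G4, A4, B4.
Carrying that up a 2nd forward: C#5 → D#5.

D#5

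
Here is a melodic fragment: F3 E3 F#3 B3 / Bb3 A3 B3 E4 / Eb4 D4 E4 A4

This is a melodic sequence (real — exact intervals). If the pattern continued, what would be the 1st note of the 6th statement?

The unit is 4 notes. Position-1 pitches of the 3 shown cells: F3, Bb3, Eb4.
Carrying that up a 4th forward: Ab4 → Db5 → Gb5.

Gb5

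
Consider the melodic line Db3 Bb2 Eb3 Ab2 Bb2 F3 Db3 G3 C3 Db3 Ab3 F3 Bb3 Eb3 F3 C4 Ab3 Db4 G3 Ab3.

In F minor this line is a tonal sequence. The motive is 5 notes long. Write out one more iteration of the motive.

Eb4 C4 F4 Bb3 C4

With a 5-note motive the entries are Db3, F3, Ab3, C4, each up a 3rd from the previous.
Statement 5 starts on Eb4 and keeps the same diatonic contour: Eb4 C4 F4 Bb3 C4.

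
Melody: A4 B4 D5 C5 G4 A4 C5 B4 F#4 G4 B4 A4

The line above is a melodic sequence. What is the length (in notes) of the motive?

There are 12 notes; a 4-note unit gives 3 cells:
A4 B4 D5 C5 | G4 A4 C5 B4 | F#4 G4 B4 A4
Every group is a transposition down a 2nd of the one before; no shorter unit works.

4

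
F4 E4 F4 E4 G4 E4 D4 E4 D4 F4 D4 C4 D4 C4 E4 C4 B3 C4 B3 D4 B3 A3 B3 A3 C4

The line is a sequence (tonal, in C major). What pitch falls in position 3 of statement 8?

Grouping in 5s, the 3rd note of each cell is F4, E4, D4, C4, B3.
Each moves down a 2nd. Continuing: A3 → G3 → F3.

F3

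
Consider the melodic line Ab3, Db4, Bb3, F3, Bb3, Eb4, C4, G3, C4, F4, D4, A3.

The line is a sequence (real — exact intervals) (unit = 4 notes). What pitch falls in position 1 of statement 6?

Grouping in 4s, the 1st note of each cell is Ab3, Bb3, C4.
Each moves up a 2nd. Continuing: D4 → E4 → F#4.

F#4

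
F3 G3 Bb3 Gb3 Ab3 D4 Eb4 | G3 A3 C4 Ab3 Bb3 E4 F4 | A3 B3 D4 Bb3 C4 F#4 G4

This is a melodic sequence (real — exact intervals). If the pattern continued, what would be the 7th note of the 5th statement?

B4

Grouping in 7s, the 7th note of each cell is Eb4, F4, G4.
Each moves up a 2nd. Continuing: A4 → B4.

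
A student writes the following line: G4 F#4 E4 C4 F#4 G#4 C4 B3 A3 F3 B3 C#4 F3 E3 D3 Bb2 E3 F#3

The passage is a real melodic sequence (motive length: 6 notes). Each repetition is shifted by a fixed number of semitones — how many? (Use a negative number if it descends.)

-7

The 6-note cells begin on G4, C4, F3 — each down a 5th from the last.
G4→C4 is 60 − 67 = -7 semitones.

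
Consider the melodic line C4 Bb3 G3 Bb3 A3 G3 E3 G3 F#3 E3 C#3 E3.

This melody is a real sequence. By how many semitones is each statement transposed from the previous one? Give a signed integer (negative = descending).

-3

Taking 4-note groups, the heads are C4, A3, F#3: the pattern moves down a 3rd.
C4 to A3 spans -3 semitones.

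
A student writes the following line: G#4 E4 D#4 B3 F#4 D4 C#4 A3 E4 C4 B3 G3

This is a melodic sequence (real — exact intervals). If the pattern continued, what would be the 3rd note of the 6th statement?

F3

Grouping in 4s, the 3rd note of each cell is D#4, C#4, B3.
Carrying that down a 2nd forward: A3 → G3 → F3.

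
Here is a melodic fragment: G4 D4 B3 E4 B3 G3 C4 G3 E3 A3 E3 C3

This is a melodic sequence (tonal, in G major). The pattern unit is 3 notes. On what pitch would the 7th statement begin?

B2

Taking 3-note groups, the heads are G4, E4, C4, A3: the pattern moves down a 3rd.
Continuing: F#3 → D3 → B2. Statement 7 starts on B2.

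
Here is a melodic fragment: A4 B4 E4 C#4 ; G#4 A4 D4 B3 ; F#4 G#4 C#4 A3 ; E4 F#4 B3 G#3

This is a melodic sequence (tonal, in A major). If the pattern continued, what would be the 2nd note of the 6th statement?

D4

Grouping in 4s, the 2nd note of each cell is B4, A4, G#4, F#4.
Extending down a 2nd: E4 → D4.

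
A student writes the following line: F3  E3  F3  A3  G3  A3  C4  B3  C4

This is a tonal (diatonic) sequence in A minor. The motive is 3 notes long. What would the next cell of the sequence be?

E4 D4 E4

Unit = 3 notes; the statements start on F3, A3, C4, moving up a 3rd each time.
So cell 4 is E4 D4 E4.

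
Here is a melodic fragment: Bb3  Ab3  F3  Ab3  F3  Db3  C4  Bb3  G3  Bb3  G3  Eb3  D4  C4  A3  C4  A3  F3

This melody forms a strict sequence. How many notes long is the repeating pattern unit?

6

Try groups of 6 (3 cells in 18 notes):
Bb3 Ab3 F3 Ab3 F3 Db3 | C4 Bb3 G3 Bb3 G3 Eb3 | D4 C4 A3 C4 A3 F3
Each cell is the previous one up a 2nd — so the unit is 6 notes.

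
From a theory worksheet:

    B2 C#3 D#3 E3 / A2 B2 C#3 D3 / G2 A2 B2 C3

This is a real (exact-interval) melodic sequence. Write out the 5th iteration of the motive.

Eb2 F2 G2 Ab2

With a 4-note motive the entries are B2, A2, G2, each down a 2nd from the previous.
Extending down a 2nd: F2 → Eb2.
Statement 5 starts on Eb2 and keeps the same exact contour: Eb2 F2 G2 Ab2.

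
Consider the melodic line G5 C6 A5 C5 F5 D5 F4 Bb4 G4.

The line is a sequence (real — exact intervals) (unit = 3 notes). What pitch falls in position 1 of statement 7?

Db2

With 3-note cells, note 1 of each statement runs G5, C5, F4.
Carrying that down a 5th forward: Bb3 → Eb3 → Ab2 → Db2.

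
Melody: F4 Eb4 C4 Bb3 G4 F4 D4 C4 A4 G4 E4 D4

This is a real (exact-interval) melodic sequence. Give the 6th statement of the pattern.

D#5 C#5 A#4 G#4

The 4-note cells begin on F4, G4, A4 — each up a 2nd from the last.
Continuing the starts: B4 → C#5 → D#5.
Statement 6 starts on D#5 and keeps the same exact contour: D#5 C#5 A#4 G#4.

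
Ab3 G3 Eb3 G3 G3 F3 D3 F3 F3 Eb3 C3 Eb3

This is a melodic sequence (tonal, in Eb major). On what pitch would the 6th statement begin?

C3

Unit = 4 notes; the statements start on Ab3, G3, F3, moving down a 2nd each time.
Continuing: Eb3 → D3 → C3. Statement 6 starts on C3.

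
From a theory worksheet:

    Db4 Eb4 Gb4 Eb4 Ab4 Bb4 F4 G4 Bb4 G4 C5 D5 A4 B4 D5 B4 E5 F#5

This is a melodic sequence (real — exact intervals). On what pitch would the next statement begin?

C#5

Unit = 6 notes; the statements start on Db4, F4, A4, moving up a 3rd each time.
The next head, up a 3rd from A4, is C#5.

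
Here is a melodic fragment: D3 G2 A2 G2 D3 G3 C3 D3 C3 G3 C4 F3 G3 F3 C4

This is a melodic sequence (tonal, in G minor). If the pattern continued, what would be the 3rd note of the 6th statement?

Bb4

The unit is 5 notes. Position-3 pitches of the 3 shown cells: A2, D3, G3.
Extending up a 4th: C4 → F4 → Bb4.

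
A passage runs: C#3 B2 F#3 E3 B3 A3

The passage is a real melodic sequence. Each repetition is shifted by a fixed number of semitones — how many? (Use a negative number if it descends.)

With a 2-note motive the entries are C#3, F#3, B3, each up a 4th from the previous.
Counting half-steps from C#3 to F#3: 5.

5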